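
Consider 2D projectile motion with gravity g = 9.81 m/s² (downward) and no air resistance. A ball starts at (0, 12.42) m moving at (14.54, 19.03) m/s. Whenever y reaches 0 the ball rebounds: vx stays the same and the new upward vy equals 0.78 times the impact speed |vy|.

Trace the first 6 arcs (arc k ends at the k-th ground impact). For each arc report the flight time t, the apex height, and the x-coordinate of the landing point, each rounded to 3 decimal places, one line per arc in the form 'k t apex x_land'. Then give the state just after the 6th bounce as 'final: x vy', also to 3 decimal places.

1 4.449 30.878 64.687
2 3.914 18.786 121.597
3 3.053 11.429 165.987
4 2.381 6.954 200.612
5 1.857 4.231 227.619
6 1.449 2.574 248.684
final: 248.684 5.543

Arc 1: start y=12.420, vy=19.030 → t=4.449, apex=30.878, x_land=64.687, impact vy=-24.613
  bounce: vy ← 0.78·24.613 = 19.198
Arc 2: start y=0.000, vy=19.198 → t=3.914, apex=18.786, x_land=121.597, impact vy=-19.198
  bounce: vy ← 0.78·19.198 = 14.975
Arc 3: start y=0.000, vy=14.975 → t=3.053, apex=11.429, x_land=165.987, impact vy=-14.975
  bounce: vy ← 0.78·14.975 = 11.680
Arc 4: start y=0.000, vy=11.680 → t=2.381, apex=6.954, x_land=200.612, impact vy=-11.680
  bounce: vy ← 0.78·11.680 = 9.111
Arc 5: start y=0.000, vy=9.111 → t=1.857, apex=4.231, x_land=227.619, impact vy=-9.111
  bounce: vy ← 0.78·9.111 = 7.106
Arc 6: start y=0.000, vy=7.106 → t=1.449, apex=2.574, x_land=248.684, impact vy=-7.106
  bounce: vy ← 0.78·7.106 = 5.543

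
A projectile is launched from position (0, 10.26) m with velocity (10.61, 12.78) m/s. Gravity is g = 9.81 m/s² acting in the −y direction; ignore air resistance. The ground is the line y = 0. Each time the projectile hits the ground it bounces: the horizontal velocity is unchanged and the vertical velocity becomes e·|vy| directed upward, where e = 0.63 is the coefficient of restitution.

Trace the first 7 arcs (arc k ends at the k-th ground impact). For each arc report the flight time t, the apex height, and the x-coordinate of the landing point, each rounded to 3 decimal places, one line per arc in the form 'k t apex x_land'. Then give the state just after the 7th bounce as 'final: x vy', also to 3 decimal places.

1 3.249 18.585 34.475
2 2.453 7.376 60.497
3 1.545 2.928 76.891
4 0.973 1.162 87.219
5 0.613 0.461 93.726
6 0.386 0.183 97.825
7 0.243 0.073 100.407
final: 100.407 0.752

Arc 1: start y=10.260, vy=12.780 → t=3.249, apex=18.585, x_land=34.475, impact vy=-19.095
  bounce: vy ← 0.63·19.095 = 12.030
Arc 2: start y=0.000, vy=12.030 → t=2.453, apex=7.376, x_land=60.497, impact vy=-12.030
  bounce: vy ← 0.63·12.030 = 7.579
Arc 3: start y=0.000, vy=7.579 → t=1.545, apex=2.928, x_land=76.891, impact vy=-7.579
  bounce: vy ← 0.63·7.579 = 4.775
Arc 4: start y=0.000, vy=4.775 → t=0.973, apex=1.162, x_land=87.219, impact vy=-4.775
  bounce: vy ← 0.63·4.775 = 3.008
Arc 5: start y=0.000, vy=3.008 → t=0.613, apex=0.461, x_land=93.726, impact vy=-3.008
  bounce: vy ← 0.63·3.008 = 1.895
Arc 6: start y=0.000, vy=1.895 → t=0.386, apex=0.183, x_land=97.825, impact vy=-1.895
  bounce: vy ← 0.63·1.895 = 1.194
Arc 7: start y=0.000, vy=1.194 → t=0.243, apex=0.073, x_land=100.407, impact vy=-1.194
  bounce: vy ← 0.63·1.194 = 0.752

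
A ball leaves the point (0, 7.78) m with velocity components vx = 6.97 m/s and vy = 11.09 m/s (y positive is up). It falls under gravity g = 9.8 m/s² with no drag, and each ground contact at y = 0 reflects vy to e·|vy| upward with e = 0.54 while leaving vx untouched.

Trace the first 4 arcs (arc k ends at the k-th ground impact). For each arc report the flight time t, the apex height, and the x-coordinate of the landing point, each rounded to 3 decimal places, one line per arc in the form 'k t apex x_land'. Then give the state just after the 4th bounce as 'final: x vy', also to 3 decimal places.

1 2.825 14.055 19.692
2 1.829 4.098 32.441
3 0.988 1.195 39.325
4 0.533 0.348 43.043
final: 43.043 1.411

Arc 1: start y=7.780, vy=11.090 → t=2.825, apex=14.055, x_land=19.692, impact vy=-16.597
  bounce: vy ← 0.54·16.597 = 8.963
Arc 2: start y=0.000, vy=8.963 → t=1.829, apex=4.098, x_land=32.441, impact vy=-8.963
  bounce: vy ← 0.54·8.963 = 4.840
Arc 3: start y=0.000, vy=4.840 → t=0.988, apex=1.195, x_land=39.325, impact vy=-4.840
  bounce: vy ← 0.54·4.840 = 2.614
Arc 4: start y=0.000, vy=2.614 → t=0.533, apex=0.348, x_land=43.043, impact vy=-2.614
  bounce: vy ← 0.54·2.614 = 1.411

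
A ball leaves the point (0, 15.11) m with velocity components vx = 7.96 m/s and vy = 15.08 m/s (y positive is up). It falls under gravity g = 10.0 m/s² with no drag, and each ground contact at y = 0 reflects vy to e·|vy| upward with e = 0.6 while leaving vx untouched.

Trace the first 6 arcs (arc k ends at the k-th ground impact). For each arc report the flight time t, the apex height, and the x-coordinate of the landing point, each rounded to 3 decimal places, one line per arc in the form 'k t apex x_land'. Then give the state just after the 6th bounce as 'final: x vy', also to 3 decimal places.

Arc 1: start y=15.110, vy=15.080 → t=3.809, apex=26.480, x_land=30.322, impact vy=-23.013
  bounce: vy ← 0.6·23.013 = 13.808
Arc 2: start y=0.000, vy=13.808 → t=2.762, apex=9.533, x_land=52.304, impact vy=-13.808
  bounce: vy ← 0.6·13.808 = 8.285
Arc 3: start y=0.000, vy=8.285 → t=1.657, apex=3.432, x_land=65.494, impact vy=-8.285
  bounce: vy ← 0.6·8.285 = 4.971
Arc 4: start y=0.000, vy=4.971 → t=0.994, apex=1.235, x_land=73.407, impact vy=-4.971
  bounce: vy ← 0.6·4.971 = 2.983
Arc 5: start y=0.000, vy=2.983 → t=0.597, apex=0.445, x_land=78.155, impact vy=-2.983
  bounce: vy ← 0.6·2.983 = 1.790
Arc 6: start y=0.000, vy=1.790 → t=0.358, apex=0.160, x_land=81.004, impact vy=-1.790
  bounce: vy ← 0.6·1.790 = 1.074

1 3.809 26.480 30.322
2 2.762 9.533 52.304
3 1.657 3.432 65.494
4 0.994 1.235 73.407
5 0.597 0.445 78.155
6 0.358 0.160 81.004
final: 81.004 1.074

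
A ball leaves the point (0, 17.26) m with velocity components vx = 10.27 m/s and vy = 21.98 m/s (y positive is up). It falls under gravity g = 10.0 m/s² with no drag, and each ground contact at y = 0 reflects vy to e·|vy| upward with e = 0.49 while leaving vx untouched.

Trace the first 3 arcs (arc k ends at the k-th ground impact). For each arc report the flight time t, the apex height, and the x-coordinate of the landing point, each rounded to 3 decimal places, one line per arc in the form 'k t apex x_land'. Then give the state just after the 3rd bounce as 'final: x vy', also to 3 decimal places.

Arc 1: start y=17.260, vy=21.980 → t=5.076, apex=41.416, x_land=52.131, impact vy=-28.781
  bounce: vy ← 0.49·28.781 = 14.102
Arc 2: start y=0.000, vy=14.102 → t=2.820, apex=9.944, x_land=81.098, impact vy=-14.102
  bounce: vy ← 0.49·14.102 = 6.910
Arc 3: start y=0.000, vy=6.910 → t=1.382, apex=2.388, x_land=95.291, impact vy=-6.910
  bounce: vy ← 0.49·6.910 = 3.386

1 5.076 41.416 52.131
2 2.820 9.944 81.098
3 1.382 2.388 95.291
final: 95.291 3.386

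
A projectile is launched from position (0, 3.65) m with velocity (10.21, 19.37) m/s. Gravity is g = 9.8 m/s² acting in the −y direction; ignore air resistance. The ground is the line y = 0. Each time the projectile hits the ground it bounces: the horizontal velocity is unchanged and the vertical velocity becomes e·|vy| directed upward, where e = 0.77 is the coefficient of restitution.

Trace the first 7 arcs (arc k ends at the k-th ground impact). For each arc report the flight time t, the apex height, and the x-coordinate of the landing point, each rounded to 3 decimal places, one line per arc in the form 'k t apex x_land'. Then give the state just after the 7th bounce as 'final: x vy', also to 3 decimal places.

Arc 1: start y=3.650, vy=19.370 → t=4.133, apex=22.793, x_land=42.201, impact vy=-21.136
  bounce: vy ← 0.77·21.136 = 16.275
Arc 2: start y=0.000, vy=16.275 → t=3.321, apex=13.514, x_land=76.112, impact vy=-16.275
  bounce: vy ← 0.77·16.275 = 12.532
Arc 3: start y=0.000, vy=12.532 → t=2.557, apex=8.012, x_land=102.224, impact vy=-12.532
  bounce: vy ← 0.77·12.532 = 9.649
Arc 4: start y=0.000, vy=9.649 → t=1.969, apex=4.751, x_land=122.330, impact vy=-9.649
  bounce: vy ← 0.77·9.649 = 7.430
Arc 5: start y=0.000, vy=7.430 → t=1.516, apex=2.817, x_land=137.812, impact vy=-7.430
  bounce: vy ← 0.77·7.430 = 5.721
Arc 6: start y=0.000, vy=5.721 → t=1.168, apex=1.670, x_land=149.733, impact vy=-5.721
  bounce: vy ← 0.77·5.721 = 4.405
Arc 7: start y=0.000, vy=4.405 → t=0.899, apex=0.990, x_land=158.912, impact vy=-4.405
  bounce: vy ← 0.77·4.405 = 3.392

1 4.133 22.793 42.201
2 3.321 13.514 76.112
3 2.557 8.012 102.224
4 1.969 4.751 122.330
5 1.516 2.817 137.812
6 1.168 1.670 149.733
7 0.899 0.990 158.912
final: 158.912 3.392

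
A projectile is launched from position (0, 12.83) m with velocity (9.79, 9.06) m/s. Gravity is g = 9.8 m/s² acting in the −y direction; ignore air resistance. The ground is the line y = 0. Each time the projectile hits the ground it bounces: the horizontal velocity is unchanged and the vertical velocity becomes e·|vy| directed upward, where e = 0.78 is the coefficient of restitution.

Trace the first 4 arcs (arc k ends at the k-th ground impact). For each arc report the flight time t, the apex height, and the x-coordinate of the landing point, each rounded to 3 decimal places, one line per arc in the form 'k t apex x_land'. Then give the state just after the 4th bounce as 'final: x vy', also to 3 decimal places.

Arc 1: start y=12.830, vy=9.060 → t=2.788, apex=17.018, x_land=27.296, impact vy=-18.263
  bounce: vy ← 0.78·18.263 = 14.245
Arc 2: start y=0.000, vy=14.245 → t=2.907, apex=10.354, x_land=55.757, impact vy=-14.245
  bounce: vy ← 0.78·14.245 = 11.111
Arc 3: start y=0.000, vy=11.111 → t=2.268, apex=6.299, x_land=77.958, impact vy=-11.111
  bounce: vy ← 0.78·11.111 = 8.667
Arc 4: start y=0.000, vy=8.667 → t=1.769, apex=3.832, x_land=95.274, impact vy=-8.667
  bounce: vy ← 0.78·8.667 = 6.760

1 2.788 17.018 27.296
2 2.907 10.354 55.757
3 2.268 6.299 77.958
4 1.769 3.832 95.274
final: 95.274 6.760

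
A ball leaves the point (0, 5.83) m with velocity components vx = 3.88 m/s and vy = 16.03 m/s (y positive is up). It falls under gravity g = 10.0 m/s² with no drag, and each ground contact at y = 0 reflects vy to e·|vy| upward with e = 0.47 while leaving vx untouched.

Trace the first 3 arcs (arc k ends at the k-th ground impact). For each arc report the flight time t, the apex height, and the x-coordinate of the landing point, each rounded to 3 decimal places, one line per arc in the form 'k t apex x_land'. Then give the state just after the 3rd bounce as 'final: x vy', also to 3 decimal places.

Arc 1: start y=5.830, vy=16.030 → t=3.536, apex=18.678, x_land=13.719, impact vy=-19.328
  bounce: vy ← 0.47·19.328 = 9.084
Arc 2: start y=0.000, vy=9.084 → t=1.817, apex=4.126, x_land=20.768, impact vy=-9.084
  bounce: vy ← 0.47·9.084 = 4.269
Arc 3: start y=0.000, vy=4.269 → t=0.854, apex=0.911, x_land=24.081, impact vy=-4.269
  bounce: vy ← 0.47·4.269 = 2.007

1 3.536 18.678 13.719
2 1.817 4.126 20.768
3 0.854 0.911 24.081
final: 24.081 2.007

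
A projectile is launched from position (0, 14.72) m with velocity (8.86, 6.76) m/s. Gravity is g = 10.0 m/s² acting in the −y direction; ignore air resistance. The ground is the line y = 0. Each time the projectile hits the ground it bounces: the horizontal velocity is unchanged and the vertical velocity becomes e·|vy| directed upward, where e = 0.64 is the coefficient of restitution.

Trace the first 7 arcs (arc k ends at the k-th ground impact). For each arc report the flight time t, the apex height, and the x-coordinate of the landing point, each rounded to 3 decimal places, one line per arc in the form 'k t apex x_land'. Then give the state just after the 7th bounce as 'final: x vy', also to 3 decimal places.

1 2.520 17.005 22.329
2 2.361 6.965 43.243
3 1.511 2.853 56.628
4 0.967 1.169 65.195
5 0.619 0.479 70.677
6 0.396 0.196 74.186
7 0.253 0.080 76.432
final: 76.432 0.811

Arc 1: start y=14.720, vy=6.760 → t=2.520, apex=17.005, x_land=22.329, impact vy=-18.442
  bounce: vy ← 0.64·18.442 = 11.803
Arc 2: start y=0.000, vy=11.803 → t=2.361, apex=6.965, x_land=43.243, impact vy=-11.803
  bounce: vy ← 0.64·11.803 = 7.554
Arc 3: start y=0.000, vy=7.554 → t=1.511, apex=2.853, x_land=56.628, impact vy=-7.554
  bounce: vy ← 0.64·7.554 = 4.834
Arc 4: start y=0.000, vy=4.834 → t=0.967, apex=1.169, x_land=65.195, impact vy=-4.834
  bounce: vy ← 0.64·4.834 = 3.094
Arc 5: start y=0.000, vy=3.094 → t=0.619, apex=0.479, x_land=70.677, impact vy=-3.094
  bounce: vy ← 0.64·3.094 = 1.980
Arc 6: start y=0.000, vy=1.980 → t=0.396, apex=0.196, x_land=74.186, impact vy=-1.980
  bounce: vy ← 0.64·1.980 = 1.267
Arc 7: start y=0.000, vy=1.267 → t=0.253, apex=0.080, x_land=76.432, impact vy=-1.267
  bounce: vy ← 0.64·1.267 = 0.811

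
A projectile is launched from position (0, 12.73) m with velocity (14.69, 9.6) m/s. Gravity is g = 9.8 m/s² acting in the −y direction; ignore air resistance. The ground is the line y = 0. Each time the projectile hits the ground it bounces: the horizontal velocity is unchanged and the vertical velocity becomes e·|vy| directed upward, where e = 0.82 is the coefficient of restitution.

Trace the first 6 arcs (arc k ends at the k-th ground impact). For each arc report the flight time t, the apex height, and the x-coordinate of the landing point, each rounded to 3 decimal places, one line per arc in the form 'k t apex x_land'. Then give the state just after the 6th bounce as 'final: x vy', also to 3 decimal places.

1 2.866 17.432 42.098
2 3.093 11.721 87.538
3 2.536 7.881 124.799
4 2.080 5.299 155.353
5 1.706 3.563 180.408
6 1.399 2.396 200.952
final: 200.952 5.619

Arc 1: start y=12.730, vy=9.600 → t=2.866, apex=17.432, x_land=42.098, impact vy=-18.484
  bounce: vy ← 0.82·18.484 = 15.157
Arc 2: start y=0.000, vy=15.157 → t=3.093, apex=11.721, x_land=87.538, impact vy=-15.157
  bounce: vy ← 0.82·15.157 = 12.429
Arc 3: start y=0.000, vy=12.429 → t=2.536, apex=7.881, x_land=124.799, impact vy=-12.429
  bounce: vy ← 0.82·12.429 = 10.192
Arc 4: start y=0.000, vy=10.192 → t=2.080, apex=5.299, x_land=155.353, impact vy=-10.192
  bounce: vy ← 0.82·10.192 = 8.357
Arc 5: start y=0.000, vy=8.357 → t=1.706, apex=3.563, x_land=180.408, impact vy=-8.357
  bounce: vy ← 0.82·8.357 = 6.853
Arc 6: start y=0.000, vy=6.853 → t=1.399, apex=2.396, x_land=200.952, impact vy=-6.853
  bounce: vy ← 0.82·6.853 = 5.619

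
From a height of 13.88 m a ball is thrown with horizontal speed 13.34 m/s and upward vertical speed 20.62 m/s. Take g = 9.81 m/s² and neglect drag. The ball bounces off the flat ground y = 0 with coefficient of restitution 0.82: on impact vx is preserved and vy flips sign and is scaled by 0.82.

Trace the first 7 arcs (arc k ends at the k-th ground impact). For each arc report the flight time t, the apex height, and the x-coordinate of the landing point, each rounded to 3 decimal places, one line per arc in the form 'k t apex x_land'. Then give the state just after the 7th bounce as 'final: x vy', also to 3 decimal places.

Arc 1: start y=13.880, vy=20.620 → t=4.794, apex=35.551, x_land=63.954, impact vy=-26.410
  bounce: vy ← 0.82·26.410 = 21.657
Arc 2: start y=0.000, vy=21.657 → t=4.415, apex=23.904, x_land=122.852, impact vy=-21.657
  bounce: vy ← 0.82·21.657 = 17.758
Arc 3: start y=0.000, vy=17.758 → t=3.620, apex=16.073, x_land=171.149, impact vy=-17.758
  bounce: vy ← 0.82·17.758 = 14.562
Arc 4: start y=0.000, vy=14.562 → t=2.969, apex=10.808, x_land=210.753, impact vy=-14.562
  bounce: vy ← 0.82·14.562 = 11.941
Arc 5: start y=0.000, vy=11.941 → t=2.434, apex=7.267, x_land=243.228, impact vy=-11.941
  bounce: vy ← 0.82·11.941 = 9.791
Arc 6: start y=0.000, vy=9.791 → t=1.996, apex=4.886, x_land=269.857, impact vy=-9.791
  bounce: vy ← 0.82·9.791 = 8.029
Arc 7: start y=0.000, vy=8.029 → t=1.637, apex=3.286, x_land=291.693, impact vy=-8.029
  bounce: vy ← 0.82·8.029 = 6.584

1 4.794 35.551 63.954
2 4.415 23.904 122.852
3 3.620 16.073 171.149
4 2.969 10.808 210.753
5 2.434 7.267 243.228
6 1.996 4.886 269.857
7 1.637 3.286 291.693
final: 291.693 6.584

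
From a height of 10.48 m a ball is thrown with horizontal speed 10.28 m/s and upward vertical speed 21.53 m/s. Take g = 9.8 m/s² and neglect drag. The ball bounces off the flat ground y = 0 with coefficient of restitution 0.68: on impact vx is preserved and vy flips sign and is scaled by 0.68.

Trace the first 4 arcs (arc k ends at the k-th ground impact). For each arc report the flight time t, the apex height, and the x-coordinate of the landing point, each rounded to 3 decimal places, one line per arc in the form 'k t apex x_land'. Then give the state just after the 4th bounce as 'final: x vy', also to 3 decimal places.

1 4.836 34.130 49.715
2 3.589 15.782 86.613
3 2.441 7.297 111.704
4 1.660 3.374 128.766
final: 128.766 5.530

Arc 1: start y=10.480, vy=21.530 → t=4.836, apex=34.130, x_land=49.715, impact vy=-25.864
  bounce: vy ← 0.68·25.864 = 17.588
Arc 2: start y=0.000, vy=17.588 → t=3.589, apex=15.782, x_land=86.613, impact vy=-17.588
  bounce: vy ← 0.68·17.588 = 11.960
Arc 3: start y=0.000, vy=11.960 → t=2.441, apex=7.297, x_land=111.704, impact vy=-11.960
  bounce: vy ← 0.68·11.960 = 8.132
Arc 4: start y=0.000, vy=8.132 → t=1.660, apex=3.374, x_land=128.766, impact vy=-8.132
  bounce: vy ← 0.68·8.132 = 5.530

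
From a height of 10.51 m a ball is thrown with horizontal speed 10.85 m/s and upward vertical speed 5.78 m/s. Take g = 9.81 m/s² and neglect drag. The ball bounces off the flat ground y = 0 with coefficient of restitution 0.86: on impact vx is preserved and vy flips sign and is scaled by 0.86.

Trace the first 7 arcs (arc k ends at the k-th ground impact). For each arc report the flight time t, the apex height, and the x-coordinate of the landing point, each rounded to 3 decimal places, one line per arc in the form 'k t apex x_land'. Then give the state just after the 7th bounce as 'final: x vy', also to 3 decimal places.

1 2.167 12.213 23.513
2 2.714 9.033 52.961
3 2.334 6.680 78.285
4 2.007 4.941 100.065
5 1.726 3.654 118.795
6 1.485 2.703 134.903
7 1.277 1.999 148.755
final: 148.755 5.386

Arc 1: start y=10.510, vy=5.780 → t=2.167, apex=12.213, x_land=23.513, impact vy=-15.479
  bounce: vy ← 0.86·15.479 = 13.312
Arc 2: start y=0.000, vy=13.312 → t=2.714, apex=9.033, x_land=52.961, impact vy=-13.312
  bounce: vy ← 0.86·13.312 = 11.449
Arc 3: start y=0.000, vy=11.449 → t=2.334, apex=6.680, x_land=78.285, impact vy=-11.449
  bounce: vy ← 0.86·11.449 = 9.846
Arc 4: start y=0.000, vy=9.846 → t=2.007, apex=4.941, x_land=100.065, impact vy=-9.846
  bounce: vy ← 0.86·9.846 = 8.467
Arc 5: start y=0.000, vy=8.467 → t=1.726, apex=3.654, x_land=118.795, impact vy=-8.467
  bounce: vy ← 0.86·8.467 = 7.282
Arc 6: start y=0.000, vy=7.282 → t=1.485, apex=2.703, x_land=134.903, impact vy=-7.282
  bounce: vy ← 0.86·7.282 = 6.262
Arc 7: start y=0.000, vy=6.262 → t=1.277, apex=1.999, x_land=148.755, impact vy=-6.262
  bounce: vy ← 0.86·6.262 = 5.386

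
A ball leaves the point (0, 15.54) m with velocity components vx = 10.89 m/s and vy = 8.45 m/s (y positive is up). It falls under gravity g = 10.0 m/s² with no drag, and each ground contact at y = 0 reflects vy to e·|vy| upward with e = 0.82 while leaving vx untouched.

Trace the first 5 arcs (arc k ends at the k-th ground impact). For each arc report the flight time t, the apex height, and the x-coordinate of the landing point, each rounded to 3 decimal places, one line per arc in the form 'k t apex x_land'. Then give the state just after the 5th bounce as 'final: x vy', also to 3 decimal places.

Arc 1: start y=15.540, vy=8.450 → t=2.800, apex=19.110, x_land=30.492, impact vy=-19.550
  bounce: vy ← 0.82·19.550 = 16.031
Arc 2: start y=0.000, vy=16.031 → t=3.206, apex=12.850, x_land=65.408, impact vy=-16.031
  bounce: vy ← 0.82·16.031 = 13.145
Arc 3: start y=0.000, vy=13.145 → t=2.629, apex=8.640, x_land=94.038, impact vy=-13.145
  bounce: vy ← 0.82·13.145 = 10.779
Arc 4: start y=0.000, vy=10.779 → t=2.156, apex=5.810, x_land=117.515, impact vy=-10.779
  bounce: vy ← 0.82·10.779 = 8.839
Arc 5: start y=0.000, vy=8.839 → t=1.768, apex=3.906, x_land=136.767, impact vy=-8.839
  bounce: vy ← 0.82·8.839 = 7.248

1 2.800 19.110 30.492
2 3.206 12.850 65.408
3 2.629 8.640 94.038
4 2.156 5.810 117.515
5 1.768 3.906 136.767
final: 136.767 7.248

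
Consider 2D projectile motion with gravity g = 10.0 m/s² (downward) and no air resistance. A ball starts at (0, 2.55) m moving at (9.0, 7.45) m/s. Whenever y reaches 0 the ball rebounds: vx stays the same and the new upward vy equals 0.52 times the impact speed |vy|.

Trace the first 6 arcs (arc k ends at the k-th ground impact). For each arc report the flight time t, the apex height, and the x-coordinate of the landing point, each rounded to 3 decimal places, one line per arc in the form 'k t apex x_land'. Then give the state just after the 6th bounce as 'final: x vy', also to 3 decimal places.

Arc 1: start y=2.550, vy=7.450 → t=1.777, apex=5.325, x_land=15.993, impact vy=-10.320
  bounce: vy ← 0.52·10.320 = 5.366
Arc 2: start y=0.000, vy=5.366 → t=1.073, apex=1.440, x_land=25.653, impact vy=-5.366
  bounce: vy ← 0.52·5.366 = 2.791
Arc 3: start y=0.000, vy=2.791 → t=0.558, apex=0.389, x_land=30.675, impact vy=-2.791
  bounce: vy ← 0.52·2.791 = 1.451
Arc 4: start y=0.000, vy=1.451 → t=0.290, apex=0.105, x_land=33.287, impact vy=-1.451
  bounce: vy ← 0.52·1.451 = 0.755
Arc 5: start y=0.000, vy=0.755 → t=0.151, apex=0.028, x_land=34.646, impact vy=-0.755
  bounce: vy ← 0.52·0.755 = 0.392
Arc 6: start y=0.000, vy=0.392 → t=0.078, apex=0.008, x_land=35.352, impact vy=-0.392
  bounce: vy ← 0.52·0.392 = 0.204

1 1.777 5.325 15.993
2 1.073 1.440 25.653
3 0.558 0.389 30.675
4 0.290 0.105 33.287
5 0.151 0.028 34.646
6 0.078 0.008 35.352
final: 35.352 0.204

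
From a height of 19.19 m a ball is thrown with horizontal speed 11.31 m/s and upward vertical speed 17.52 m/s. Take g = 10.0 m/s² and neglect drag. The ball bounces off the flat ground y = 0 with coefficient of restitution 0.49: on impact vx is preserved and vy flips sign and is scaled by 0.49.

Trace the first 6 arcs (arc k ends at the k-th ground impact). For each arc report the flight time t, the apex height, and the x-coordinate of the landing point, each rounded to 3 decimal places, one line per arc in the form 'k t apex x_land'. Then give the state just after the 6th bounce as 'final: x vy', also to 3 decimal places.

Arc 1: start y=19.190, vy=17.520 → t=4.380, apex=34.538, x_land=49.540, impact vy=-26.282
  bounce: vy ← 0.49·26.282 = 12.878
Arc 2: start y=0.000, vy=12.878 → t=2.576, apex=8.292, x_land=78.671, impact vy=-12.878
  bounce: vy ← 0.49·12.878 = 6.310
Arc 3: start y=0.000, vy=6.310 → t=1.262, apex=1.991, x_land=92.945, impact vy=-6.310
  bounce: vy ← 0.49·6.310 = 3.092
Arc 4: start y=0.000, vy=3.092 → t=0.618, apex=0.478, x_land=99.939, impact vy=-3.092
  bounce: vy ← 0.49·3.092 = 1.515
Arc 5: start y=0.000, vy=1.515 → t=0.303, apex=0.115, x_land=103.366, impact vy=-1.515
  bounce: vy ← 0.49·1.515 = 0.742
Arc 6: start y=0.000, vy=0.742 → t=0.148, apex=0.028, x_land=105.046, impact vy=-0.742
  bounce: vy ← 0.49·0.742 = 0.364

1 4.380 34.538 49.540
2 2.576 8.292 78.671
3 1.262 1.991 92.945
4 0.618 0.478 99.939
5 0.303 0.115 103.366
6 0.148 0.028 105.046
final: 105.046 0.364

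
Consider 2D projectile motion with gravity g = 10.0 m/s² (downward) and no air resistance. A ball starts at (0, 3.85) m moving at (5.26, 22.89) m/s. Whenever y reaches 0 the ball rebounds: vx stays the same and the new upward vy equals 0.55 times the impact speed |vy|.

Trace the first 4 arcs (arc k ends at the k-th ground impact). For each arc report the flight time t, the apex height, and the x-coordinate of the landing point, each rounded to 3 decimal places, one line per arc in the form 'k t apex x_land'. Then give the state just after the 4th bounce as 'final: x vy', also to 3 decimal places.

1 4.740 30.048 24.935
2 2.697 9.089 39.119
3 1.483 2.750 46.920
4 0.816 0.832 51.211
final: 51.211 2.243

Arc 1: start y=3.850, vy=22.890 → t=4.740, apex=30.048, x_land=24.935, impact vy=-24.514
  bounce: vy ← 0.55·24.514 = 13.483
Arc 2: start y=0.000, vy=13.483 → t=2.697, apex=9.089, x_land=39.119, impact vy=-13.483
  bounce: vy ← 0.55·13.483 = 7.416
Arc 3: start y=0.000, vy=7.416 → t=1.483, apex=2.750, x_land=46.920, impact vy=-7.416
  bounce: vy ← 0.55·7.416 = 4.079
Arc 4: start y=0.000, vy=4.079 → t=0.816, apex=0.832, x_land=51.211, impact vy=-4.079
  bounce: vy ← 0.55·4.079 = 2.243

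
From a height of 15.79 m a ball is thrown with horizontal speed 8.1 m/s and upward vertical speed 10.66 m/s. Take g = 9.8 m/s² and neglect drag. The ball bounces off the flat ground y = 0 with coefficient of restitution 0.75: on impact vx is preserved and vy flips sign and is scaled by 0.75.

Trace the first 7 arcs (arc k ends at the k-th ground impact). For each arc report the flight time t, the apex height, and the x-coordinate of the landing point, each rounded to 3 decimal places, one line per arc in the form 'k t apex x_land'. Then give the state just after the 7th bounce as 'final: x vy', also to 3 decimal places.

Arc 1: start y=15.790, vy=10.660 → t=3.187, apex=21.588, x_land=25.812, impact vy=-20.570
  bounce: vy ← 0.75·20.570 = 15.427
Arc 2: start y=0.000, vy=15.427 → t=3.148, apex=12.143, x_land=51.315, impact vy=-15.427
  bounce: vy ← 0.75·15.427 = 11.571
Arc 3: start y=0.000, vy=11.571 → t=2.361, apex=6.830, x_land=70.442, impact vy=-11.571
  bounce: vy ← 0.75·11.571 = 8.678
Arc 4: start y=0.000, vy=8.678 → t=1.771, apex=3.842, x_land=84.787, impact vy=-8.678
  bounce: vy ← 0.75·8.678 = 6.508
Arc 5: start y=0.000, vy=6.508 → t=1.328, apex=2.161, x_land=95.546, impact vy=-6.508
  bounce: vy ← 0.75·6.508 = 4.881
Arc 6: start y=0.000, vy=4.881 → t=0.996, apex=1.216, x_land=103.615, impact vy=-4.881
  bounce: vy ← 0.75·4.881 = 3.661
Arc 7: start y=0.000, vy=3.661 → t=0.747, apex=0.684, x_land=109.667, impact vy=-3.661
  bounce: vy ← 0.75·3.661 = 2.746

1 3.187 21.588 25.812
2 3.148 12.143 51.315
3 2.361 6.830 70.442
4 1.771 3.842 84.787
5 1.328 2.161 95.546
6 0.996 1.216 103.615
7 0.747 0.684 109.667
final: 109.667 2.746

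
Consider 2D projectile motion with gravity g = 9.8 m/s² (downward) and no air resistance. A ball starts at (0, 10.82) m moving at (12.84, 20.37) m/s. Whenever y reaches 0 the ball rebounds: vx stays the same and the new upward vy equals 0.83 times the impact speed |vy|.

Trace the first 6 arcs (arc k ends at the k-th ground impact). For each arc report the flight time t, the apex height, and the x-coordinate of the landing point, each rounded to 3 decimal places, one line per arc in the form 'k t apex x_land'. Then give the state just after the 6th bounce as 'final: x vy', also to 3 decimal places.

1 4.634 31.990 59.497
2 4.241 22.038 113.957
3 3.520 15.182 159.160
4 2.922 10.459 196.678
5 2.425 7.205 227.818
6 2.013 4.964 253.664
final: 253.664 8.187

Arc 1: start y=10.820, vy=20.370 → t=4.634, apex=31.990, x_land=59.497, impact vy=-25.040
  bounce: vy ← 0.83·25.040 = 20.783
Arc 2: start y=0.000, vy=20.783 → t=4.241, apex=22.038, x_land=113.957, impact vy=-20.783
  bounce: vy ← 0.83·20.783 = 17.250
Arc 3: start y=0.000, vy=17.250 → t=3.520, apex=15.182, x_land=159.160, impact vy=-17.250
  bounce: vy ← 0.83·17.250 = 14.318
Arc 4: start y=0.000, vy=14.318 → t=2.922, apex=10.459, x_land=196.678, impact vy=-14.318
  bounce: vy ← 0.83·14.318 = 11.884
Arc 5: start y=0.000, vy=11.884 → t=2.425, apex=7.205, x_land=227.818, impact vy=-11.884
  bounce: vy ← 0.83·11.884 = 9.863
Arc 6: start y=0.000, vy=9.863 → t=2.013, apex=4.964, x_land=253.664, impact vy=-9.863
  bounce: vy ← 0.83·9.863 = 8.187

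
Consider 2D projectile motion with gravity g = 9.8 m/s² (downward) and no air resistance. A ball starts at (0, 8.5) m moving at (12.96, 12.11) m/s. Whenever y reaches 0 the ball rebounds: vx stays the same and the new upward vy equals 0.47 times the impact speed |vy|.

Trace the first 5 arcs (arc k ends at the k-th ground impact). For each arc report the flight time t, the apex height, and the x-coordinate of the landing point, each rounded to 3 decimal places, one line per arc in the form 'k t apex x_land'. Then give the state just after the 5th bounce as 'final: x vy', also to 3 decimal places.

Arc 1: start y=8.500, vy=12.110 → t=3.042, apex=15.982, x_land=39.421, impact vy=-17.699
  bounce: vy ← 0.47·17.699 = 8.318
Arc 2: start y=0.000, vy=8.318 → t=1.698, apex=3.530, x_land=61.422, impact vy=-8.318
  bounce: vy ← 0.47·8.318 = 3.910
Arc 3: start y=0.000, vy=3.910 → t=0.798, apex=0.780, x_land=71.763, impact vy=-3.910
  bounce: vy ← 0.47·3.910 = 1.838
Arc 4: start y=0.000, vy=1.838 → t=0.375, apex=0.172, x_land=76.623, impact vy=-1.838
  bounce: vy ← 0.47·1.838 = 0.864
Arc 5: start y=0.000, vy=0.864 → t=0.176, apex=0.038, x_land=78.908, impact vy=-0.864
  bounce: vy ← 0.47·0.864 = 0.406

1 3.042 15.982 39.421
2 1.698 3.530 61.422
3 0.798 0.780 71.763
4 0.375 0.172 76.623
5 0.176 0.038 78.908
final: 78.908 0.406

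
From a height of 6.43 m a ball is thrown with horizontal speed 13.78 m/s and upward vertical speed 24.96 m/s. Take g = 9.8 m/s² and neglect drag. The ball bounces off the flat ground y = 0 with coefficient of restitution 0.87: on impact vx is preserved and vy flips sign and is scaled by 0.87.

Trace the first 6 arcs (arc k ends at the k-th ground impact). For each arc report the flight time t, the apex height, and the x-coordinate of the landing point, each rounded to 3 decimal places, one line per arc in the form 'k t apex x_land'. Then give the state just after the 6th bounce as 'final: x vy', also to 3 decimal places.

1 5.340 38.216 73.580
2 4.859 28.926 140.541
3 4.228 21.894 198.797
4 3.678 16.571 249.480
5 3.200 12.543 293.574
6 2.784 9.494 331.936
final: 331.936 11.868

Arc 1: start y=6.430, vy=24.960 → t=5.340, apex=38.216, x_land=73.580, impact vy=-27.368
  bounce: vy ← 0.87·27.368 = 23.811
Arc 2: start y=0.000, vy=23.811 → t=4.859, apex=28.926, x_land=140.541, impact vy=-23.811
  bounce: vy ← 0.87·23.811 = 20.715
Arc 3: start y=0.000, vy=20.715 → t=4.228, apex=21.894, x_land=198.797, impact vy=-20.715
  bounce: vy ← 0.87·20.715 = 18.022
Arc 4: start y=0.000, vy=18.022 → t=3.678, apex=16.571, x_land=249.480, impact vy=-18.022
  bounce: vy ← 0.87·18.022 = 15.679
Arc 5: start y=0.000, vy=15.679 → t=3.200, apex=12.543, x_land=293.574, impact vy=-15.679
  bounce: vy ← 0.87·15.679 = 13.641
Arc 6: start y=0.000, vy=13.641 → t=2.784, apex=9.494, x_land=331.936, impact vy=-13.641
  bounce: vy ← 0.87·13.641 = 11.868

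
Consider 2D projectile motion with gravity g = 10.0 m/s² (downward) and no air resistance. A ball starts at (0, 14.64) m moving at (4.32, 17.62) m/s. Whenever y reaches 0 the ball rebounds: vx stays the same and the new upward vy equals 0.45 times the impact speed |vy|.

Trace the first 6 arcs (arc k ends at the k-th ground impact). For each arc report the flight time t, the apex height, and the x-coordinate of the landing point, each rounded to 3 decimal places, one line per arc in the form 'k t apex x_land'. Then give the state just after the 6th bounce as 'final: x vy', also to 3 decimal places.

Arc 1: start y=14.640, vy=17.620 → t=4.218, apex=30.163, x_land=18.222, impact vy=-24.561
  bounce: vy ← 0.45·24.561 = 11.053
Arc 2: start y=0.000, vy=11.053 → t=2.211, apex=6.108, x_land=27.772, impact vy=-11.053
  bounce: vy ← 0.45·11.053 = 4.974
Arc 3: start y=0.000, vy=4.974 → t=0.995, apex=1.237, x_land=32.069, impact vy=-4.974
  bounce: vy ← 0.45·4.974 = 2.238
Arc 4: start y=0.000, vy=2.238 → t=0.448, apex=0.250, x_land=34.003, impact vy=-2.238
  bounce: vy ← 0.45·2.238 = 1.007
Arc 5: start y=0.000, vy=1.007 → t=0.201, apex=0.051, x_land=34.873, impact vy=-1.007
  bounce: vy ← 0.45·1.007 = 0.453
Arc 6: start y=0.000, vy=0.453 → t=0.091, apex=0.010, x_land=35.265, impact vy=-0.453
  bounce: vy ← 0.45·0.453 = 0.204

1 4.218 30.163 18.222
2 2.211 6.108 27.772
3 0.995 1.237 32.069
4 0.448 0.250 34.003
5 0.201 0.051 34.873
6 0.091 0.010 35.265
final: 35.265 0.204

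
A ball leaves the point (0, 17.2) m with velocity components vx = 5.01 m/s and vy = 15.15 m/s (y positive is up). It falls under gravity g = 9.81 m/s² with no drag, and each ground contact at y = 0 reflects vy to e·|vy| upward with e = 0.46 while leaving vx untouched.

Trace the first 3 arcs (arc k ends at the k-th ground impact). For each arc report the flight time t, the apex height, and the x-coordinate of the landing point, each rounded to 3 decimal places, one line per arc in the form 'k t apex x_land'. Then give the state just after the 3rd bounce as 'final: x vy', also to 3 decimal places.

1 3.972 28.898 19.898
2 2.233 6.115 31.086
3 1.027 1.294 36.232
final: 36.232 2.318

Arc 1: start y=17.200, vy=15.150 → t=3.972, apex=28.898, x_land=19.898, impact vy=-23.811
  bounce: vy ← 0.46·23.811 = 10.953
Arc 2: start y=0.000, vy=10.953 → t=2.233, apex=6.115, x_land=31.086, impact vy=-10.953
  bounce: vy ← 0.46·10.953 = 5.039
Arc 3: start y=0.000, vy=5.039 → t=1.027, apex=1.294, x_land=36.232, impact vy=-5.039
  bounce: vy ← 0.46·5.039 = 2.318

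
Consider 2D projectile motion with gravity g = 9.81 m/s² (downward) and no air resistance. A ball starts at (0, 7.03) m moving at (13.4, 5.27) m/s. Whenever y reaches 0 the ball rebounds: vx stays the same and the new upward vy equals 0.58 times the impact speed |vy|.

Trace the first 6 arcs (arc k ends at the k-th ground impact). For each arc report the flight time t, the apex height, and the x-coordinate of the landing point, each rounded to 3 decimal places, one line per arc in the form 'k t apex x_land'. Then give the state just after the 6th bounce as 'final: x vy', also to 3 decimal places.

1 1.849 8.446 24.782
2 1.522 2.841 45.178
3 0.883 0.956 57.008
4 0.512 0.322 63.870
5 0.297 0.108 67.849
6 0.172 0.036 70.158
final: 70.158 0.490

Arc 1: start y=7.030, vy=5.270 → t=1.849, apex=8.446, x_land=24.782, impact vy=-12.873
  bounce: vy ← 0.58·12.873 = 7.466
Arc 2: start y=0.000, vy=7.466 → t=1.522, apex=2.841, x_land=45.178, impact vy=-7.466
  bounce: vy ← 0.58·7.466 = 4.330
Arc 3: start y=0.000, vy=4.330 → t=0.883, apex=0.956, x_land=57.008, impact vy=-4.330
  bounce: vy ← 0.58·4.330 = 2.512
Arc 4: start y=0.000, vy=2.512 → t=0.512, apex=0.322, x_land=63.870, impact vy=-2.512
  bounce: vy ← 0.58·2.512 = 1.457
Arc 5: start y=0.000, vy=1.457 → t=0.297, apex=0.108, x_land=67.849, impact vy=-1.457
  bounce: vy ← 0.58·1.457 = 0.845
Arc 6: start y=0.000, vy=0.845 → t=0.172, apex=0.036, x_land=70.158, impact vy=-0.845
  bounce: vy ← 0.58·0.845 = 0.490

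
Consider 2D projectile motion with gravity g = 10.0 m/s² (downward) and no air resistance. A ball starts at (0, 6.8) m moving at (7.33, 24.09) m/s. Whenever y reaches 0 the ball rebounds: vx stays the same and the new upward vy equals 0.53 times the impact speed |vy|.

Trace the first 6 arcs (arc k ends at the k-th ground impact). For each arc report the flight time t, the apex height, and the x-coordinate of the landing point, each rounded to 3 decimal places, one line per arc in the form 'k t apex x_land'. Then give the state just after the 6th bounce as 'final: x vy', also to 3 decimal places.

Arc 1: start y=6.800, vy=24.090 → t=5.085, apex=35.816, x_land=37.276, impact vy=-26.764
  bounce: vy ← 0.53·26.764 = 14.185
Arc 2: start y=0.000, vy=14.185 → t=2.837, apex=10.061, x_land=58.072, impact vy=-14.185
  bounce: vy ← 0.53·14.185 = 7.518
Arc 3: start y=0.000, vy=7.518 → t=1.504, apex=2.826, x_land=69.093, impact vy=-7.518
  bounce: vy ← 0.53·7.518 = 3.985
Arc 4: start y=0.000, vy=3.985 → t=0.797, apex=0.794, x_land=74.934, impact vy=-3.985
  bounce: vy ← 0.53·3.985 = 2.112
Arc 5: start y=0.000, vy=2.112 → t=0.422, apex=0.223, x_land=78.030, impact vy=-2.112
  bounce: vy ← 0.53·2.112 = 1.119
Arc 6: start y=0.000, vy=1.119 → t=0.224, apex=0.063, x_land=79.671, impact vy=-1.119
  bounce: vy ← 0.53·1.119 = 0.593

1 5.085 35.816 37.276
2 2.837 10.061 58.072
3 1.504 2.826 69.093
4 0.797 0.794 74.934
5 0.422 0.223 78.030
6 0.224 0.063 79.671
final: 79.671 0.593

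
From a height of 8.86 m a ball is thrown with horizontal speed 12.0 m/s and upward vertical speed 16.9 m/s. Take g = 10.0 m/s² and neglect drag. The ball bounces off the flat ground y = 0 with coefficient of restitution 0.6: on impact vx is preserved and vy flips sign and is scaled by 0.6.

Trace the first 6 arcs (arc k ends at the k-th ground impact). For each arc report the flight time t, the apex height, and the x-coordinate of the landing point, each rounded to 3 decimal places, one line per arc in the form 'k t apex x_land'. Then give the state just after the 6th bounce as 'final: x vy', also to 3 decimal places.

1 3.841 23.140 46.096
2 2.582 8.331 77.074
3 1.549 2.999 95.662
4 0.929 1.080 106.814
5 0.558 0.389 113.505
6 0.335 0.140 117.520
final: 117.520 1.004

Arc 1: start y=8.860, vy=16.900 → t=3.841, apex=23.140, x_land=46.096, impact vy=-21.513
  bounce: vy ← 0.6·21.513 = 12.908
Arc 2: start y=0.000, vy=12.908 → t=2.582, apex=8.331, x_land=77.074, impact vy=-12.908
  bounce: vy ← 0.6·12.908 = 7.745
Arc 3: start y=0.000, vy=7.745 → t=1.549, apex=2.999, x_land=95.662, impact vy=-7.745
  bounce: vy ← 0.6·7.745 = 4.647
Arc 4: start y=0.000, vy=4.647 → t=0.929, apex=1.080, x_land=106.814, impact vy=-4.647
  bounce: vy ← 0.6·4.647 = 2.788
Arc 5: start y=0.000, vy=2.788 → t=0.558, apex=0.389, x_land=113.505, impact vy=-2.788
  bounce: vy ← 0.6·2.788 = 1.673
Arc 6: start y=0.000, vy=1.673 → t=0.335, apex=0.140, x_land=117.520, impact vy=-1.673
  bounce: vy ← 0.6·1.673 = 1.004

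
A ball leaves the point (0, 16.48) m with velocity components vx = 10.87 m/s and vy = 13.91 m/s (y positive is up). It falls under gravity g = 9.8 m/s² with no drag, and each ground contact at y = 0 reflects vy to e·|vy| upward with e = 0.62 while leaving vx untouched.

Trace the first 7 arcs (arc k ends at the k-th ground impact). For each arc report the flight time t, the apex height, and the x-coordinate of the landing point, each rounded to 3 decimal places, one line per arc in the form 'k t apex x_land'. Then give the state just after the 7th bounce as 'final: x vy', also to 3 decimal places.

Arc 1: start y=16.480, vy=13.910 → t=3.738, apex=26.352, x_land=40.637, impact vy=-22.727
  bounce: vy ← 0.62·22.727 = 14.090
Arc 2: start y=0.000, vy=14.090 → t=2.876, apex=10.130, x_land=71.894, impact vy=-14.090
  bounce: vy ← 0.62·14.090 = 8.736
Arc 3: start y=0.000, vy=8.736 → t=1.783, apex=3.894, x_land=91.274, impact vy=-8.736
  bounce: vy ← 0.62·8.736 = 5.416
Arc 4: start y=0.000, vy=5.416 → t=1.105, apex=1.497, x_land=103.290, impact vy=-5.416
  bounce: vy ← 0.62·5.416 = 3.358
Arc 5: start y=0.000, vy=3.358 → t=0.685, apex=0.575, x_land=110.739, impact vy=-3.358
  bounce: vy ← 0.62·3.358 = 2.082
Arc 6: start y=0.000, vy=2.082 → t=0.425, apex=0.221, x_land=115.358, impact vy=-2.082
  bounce: vy ← 0.62·2.082 = 1.291
Arc 7: start y=0.000, vy=1.291 → t=0.263, apex=0.085, x_land=118.222, impact vy=-1.291
  bounce: vy ← 0.62·1.291 = 0.800

1 3.738 26.352 40.637
2 2.876 10.130 71.894
3 1.783 3.894 91.274
4 1.105 1.497 103.290
5 0.685 0.575 110.739
6 0.425 0.221 115.358
7 0.263 0.085 118.222
final: 118.222 0.800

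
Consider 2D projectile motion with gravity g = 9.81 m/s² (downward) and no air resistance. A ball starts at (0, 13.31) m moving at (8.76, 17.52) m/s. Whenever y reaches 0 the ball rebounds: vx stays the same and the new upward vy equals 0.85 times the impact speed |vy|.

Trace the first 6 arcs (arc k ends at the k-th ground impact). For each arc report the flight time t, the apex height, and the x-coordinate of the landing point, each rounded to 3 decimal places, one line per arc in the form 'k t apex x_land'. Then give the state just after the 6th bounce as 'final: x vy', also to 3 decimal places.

1 4.216 28.955 36.928
2 4.130 20.920 73.110
3 3.511 15.115 103.865
4 2.984 10.920 130.007
5 2.537 7.890 152.227
6 2.156 5.700 171.114
final: 171.114 8.989

Arc 1: start y=13.310, vy=17.520 → t=4.216, apex=28.955, x_land=36.928, impact vy=-23.835
  bounce: vy ← 0.85·23.835 = 20.259
Arc 2: start y=0.000, vy=20.259 → t=4.130, apex=20.920, x_land=73.110, impact vy=-20.259
  bounce: vy ← 0.85·20.259 = 17.221
Arc 3: start y=0.000, vy=17.221 → t=3.511, apex=15.115, x_land=103.865, impact vy=-17.221
  bounce: vy ← 0.85·17.221 = 14.637
Arc 4: start y=0.000, vy=14.637 → t=2.984, apex=10.920, x_land=130.007, impact vy=-14.637
  bounce: vy ← 0.85·14.637 = 12.442
Arc 5: start y=0.000, vy=12.442 → t=2.537, apex=7.890, x_land=152.227, impact vy=-12.442
  bounce: vy ← 0.85·12.442 = 10.576
Arc 6: start y=0.000, vy=10.576 → t=2.156, apex=5.700, x_land=171.114, impact vy=-10.576
  bounce: vy ← 0.85·10.576 = 8.989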